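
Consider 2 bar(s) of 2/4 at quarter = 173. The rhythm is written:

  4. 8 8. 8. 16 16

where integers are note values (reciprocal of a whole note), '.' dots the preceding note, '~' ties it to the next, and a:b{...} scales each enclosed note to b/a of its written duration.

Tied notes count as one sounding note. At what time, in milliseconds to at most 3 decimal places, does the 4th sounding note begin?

note 4 onset = 11/4b = 953.757ms

1. 0.0ms @ 0 + 520.231ms (3/2)
2. 520.231ms @ 3/2 + 173.41ms (1/2)
3. 693.642ms @ 2 + 260.116ms (3/4)
4. 953.757ms @ 11/4 + 260.116ms (3/4)
5. 1213.873ms @ 7/2 + 86.705ms (1/4)
6. 1300.578ms @ 15/4 + 86.705ms (1/4)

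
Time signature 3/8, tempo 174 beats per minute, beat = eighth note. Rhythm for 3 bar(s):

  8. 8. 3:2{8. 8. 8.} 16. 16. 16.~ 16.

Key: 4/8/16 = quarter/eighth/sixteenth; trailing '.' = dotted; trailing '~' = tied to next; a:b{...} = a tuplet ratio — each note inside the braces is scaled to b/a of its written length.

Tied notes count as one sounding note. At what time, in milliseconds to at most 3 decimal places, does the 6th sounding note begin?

1. 0.0ms @ 0 + 517.241ms (3/2)
2. 517.241ms @ 3/2 + 517.241ms (3/2)
3. 1034.483ms @ 3 + 344.828ms (1)
4. 1379.31ms @ 4 + 344.828ms (1)
5. 1724.138ms @ 5 + 344.828ms (1)
6. 2068.966ms @ 6 + 258.621ms (3/4)
7. 2327.586ms @ 27/4 + 258.621ms (3/4)
8. 2586.207ms @ 15/2 + 517.241ms (3/2)

note 6 onset = 6b = 2068.966ms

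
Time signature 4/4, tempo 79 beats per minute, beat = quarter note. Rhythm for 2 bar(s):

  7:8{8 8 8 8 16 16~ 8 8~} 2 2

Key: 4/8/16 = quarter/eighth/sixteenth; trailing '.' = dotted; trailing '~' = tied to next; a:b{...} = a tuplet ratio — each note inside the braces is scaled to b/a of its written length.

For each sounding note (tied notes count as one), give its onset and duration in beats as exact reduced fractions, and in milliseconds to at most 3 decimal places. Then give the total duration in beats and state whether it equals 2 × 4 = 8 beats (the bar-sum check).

1) 0.0ms=0b +433.996ms=4/7b
2) 433.996ms=4/7b +433.996ms=4/7b
3) 867.993ms=8/7b +433.996ms=4/7b
4) 1301.989ms=12/7b +433.996ms=4/7b
5) 1735.986ms=16/7b +216.998ms=2/7b
6) 1952.984ms=18/7b +650.995ms=6/7b
7) 2603.978ms=24/7b +1952.984ms=18/7b
8) 4556.962ms=6b +1518.987ms=2b
Σ=8b of 8 (79bpm 4/4) — PASS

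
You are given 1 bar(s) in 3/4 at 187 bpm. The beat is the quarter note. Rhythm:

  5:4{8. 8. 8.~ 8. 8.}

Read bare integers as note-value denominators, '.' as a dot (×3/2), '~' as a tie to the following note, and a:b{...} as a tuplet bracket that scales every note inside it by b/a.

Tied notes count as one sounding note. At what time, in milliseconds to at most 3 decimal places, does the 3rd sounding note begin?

note 3 onset = 6/5b = 385.027ms

1. 0.0ms @ 0 + 192.513ms (3/5)
2. 192.513ms @ 3/5 + 192.513ms (3/5)
3. 385.027ms @ 6/5 + 385.027ms (6/5)
4. 770.053ms @ 12/5 + 192.513ms (3/5)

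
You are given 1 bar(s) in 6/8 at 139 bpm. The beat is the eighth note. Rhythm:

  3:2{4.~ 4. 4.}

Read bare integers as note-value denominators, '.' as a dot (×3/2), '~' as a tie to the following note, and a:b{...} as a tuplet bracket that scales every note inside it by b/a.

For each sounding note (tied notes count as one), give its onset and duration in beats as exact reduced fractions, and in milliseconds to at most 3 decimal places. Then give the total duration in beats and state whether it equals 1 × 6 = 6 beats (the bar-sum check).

1) 0.0ms=0b +1726.619ms=4b
2) 1726.619ms=4b +863.309ms=2b
Σ=6b of 6 (139bpm 6/8) — PASS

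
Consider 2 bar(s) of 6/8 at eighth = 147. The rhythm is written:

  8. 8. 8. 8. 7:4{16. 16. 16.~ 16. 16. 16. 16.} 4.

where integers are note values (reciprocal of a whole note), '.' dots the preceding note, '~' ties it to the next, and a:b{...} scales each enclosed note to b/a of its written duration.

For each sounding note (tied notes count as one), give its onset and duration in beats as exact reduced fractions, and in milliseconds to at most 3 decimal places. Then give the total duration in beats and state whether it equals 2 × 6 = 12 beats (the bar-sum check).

1) 0.0ms=0b +612.245ms=3/2b
2) 612.245ms=3/2b +612.245ms=3/2b
3) 1224.49ms=3b +612.245ms=3/2b
4) 1836.735ms=9/2b +612.245ms=3/2b
5) 2448.98ms=6b +174.927ms=3/7b
6) 2623.907ms=45/7b +174.927ms=3/7b
7) 2798.834ms=48/7b +349.854ms=6/7b
8) 3148.688ms=54/7b +174.927ms=3/7b
9) 3323.615ms=57/7b +174.927ms=3/7b
10) 3498.542ms=60/7b +174.927ms=3/7b
11) 3673.469ms=9b +1224.49ms=3b
Σ=12b of 12 (147bpm 6/8) — PASS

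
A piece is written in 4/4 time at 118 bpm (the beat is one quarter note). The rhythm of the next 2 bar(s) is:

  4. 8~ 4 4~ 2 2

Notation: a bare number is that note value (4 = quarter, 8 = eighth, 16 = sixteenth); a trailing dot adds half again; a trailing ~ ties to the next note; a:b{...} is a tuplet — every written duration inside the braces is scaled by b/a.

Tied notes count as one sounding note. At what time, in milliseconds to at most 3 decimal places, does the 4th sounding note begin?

note 4 onset = 6b = 3050.847ms

1. 0.0ms @ 0 + 762.712ms (3/2)
2. 762.712ms @ 3/2 + 762.712ms (3/2)
3. 1525.424ms @ 3 + 1525.424ms (3)
4. 3050.847ms @ 6 + 1016.949ms (2)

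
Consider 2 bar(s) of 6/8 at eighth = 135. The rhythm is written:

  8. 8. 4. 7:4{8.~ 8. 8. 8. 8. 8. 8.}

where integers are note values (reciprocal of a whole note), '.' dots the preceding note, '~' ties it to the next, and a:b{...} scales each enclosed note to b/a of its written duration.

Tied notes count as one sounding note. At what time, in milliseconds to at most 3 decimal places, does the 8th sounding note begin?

note 8 onset = 72/7b = 4571.429ms

1. 0.0ms @ 0 + 666.667ms (3/2)
2. 666.667ms @ 3/2 + 666.667ms (3/2)
3. 1333.333ms @ 3 + 1333.333ms (3)
4. 2666.667ms @ 6 + 761.905ms (12/7)
5. 3428.571ms @ 54/7 + 380.952ms (6/7)
6. 3809.524ms @ 60/7 + 380.952ms (6/7)
7. 4190.476ms @ 66/7 + 380.952ms (6/7)
8. 4571.429ms @ 72/7 + 380.952ms (6/7)
9. 4952.381ms @ 78/7 + 380.952ms (6/7)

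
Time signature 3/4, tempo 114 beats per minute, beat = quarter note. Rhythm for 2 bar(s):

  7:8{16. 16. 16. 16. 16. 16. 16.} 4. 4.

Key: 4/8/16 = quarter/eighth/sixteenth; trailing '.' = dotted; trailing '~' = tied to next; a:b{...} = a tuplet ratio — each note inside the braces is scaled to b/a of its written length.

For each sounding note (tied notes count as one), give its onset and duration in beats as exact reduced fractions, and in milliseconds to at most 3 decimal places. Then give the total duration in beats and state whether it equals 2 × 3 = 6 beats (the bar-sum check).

1) 0.0ms=0b +225.564ms=3/7b
2) 225.564ms=3/7b +225.564ms=3/7b
3) 451.128ms=6/7b +225.564ms=3/7b
4) 676.692ms=9/7b +225.564ms=3/7b
5) 902.256ms=12/7b +225.564ms=3/7b
6) 1127.82ms=15/7b +225.564ms=3/7b
7) 1353.383ms=18/7b +225.564ms=3/7b
8) 1578.947ms=3b +789.474ms=3/2b
9) 2368.421ms=9/2b +789.474ms=3/2b
Σ=6b of 6 (114bpm 3/4) — PASS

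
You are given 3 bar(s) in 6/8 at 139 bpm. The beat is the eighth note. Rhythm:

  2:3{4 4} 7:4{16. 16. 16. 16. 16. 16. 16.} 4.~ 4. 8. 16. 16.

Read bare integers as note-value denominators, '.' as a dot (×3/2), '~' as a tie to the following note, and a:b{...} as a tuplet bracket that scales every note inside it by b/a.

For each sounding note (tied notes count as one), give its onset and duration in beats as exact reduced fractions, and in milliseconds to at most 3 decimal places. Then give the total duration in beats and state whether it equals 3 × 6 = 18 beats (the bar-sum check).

1) 0.0ms=0b +1294.964ms=3b
2) 1294.964ms=3b +1294.964ms=3b
3) 2589.928ms=6b +184.995ms=3/7b
4) 2774.923ms=45/7b +184.995ms=3/7b
5) 2959.918ms=48/7b +184.995ms=3/7b
6) 3144.913ms=51/7b +184.995ms=3/7b
7) 3329.908ms=54/7b +184.995ms=3/7b
8) 3514.902ms=57/7b +184.995ms=3/7b
9) 3699.897ms=60/7b +184.995ms=3/7b
10) 3884.892ms=9b +2589.928ms=6b
11) 6474.82ms=15b +647.482ms=3/2b
12) 7122.302ms=33/2b +323.741ms=3/4b
13) 7446.043ms=69/4b +323.741ms=3/4b
Σ=18b of 18 (139bpm 6/8) — PASS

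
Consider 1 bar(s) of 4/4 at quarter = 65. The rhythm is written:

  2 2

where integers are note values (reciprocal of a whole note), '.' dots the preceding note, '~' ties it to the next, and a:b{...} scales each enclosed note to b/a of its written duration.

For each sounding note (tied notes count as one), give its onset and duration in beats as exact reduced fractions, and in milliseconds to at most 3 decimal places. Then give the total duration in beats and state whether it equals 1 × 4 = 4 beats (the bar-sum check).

1) 0.0ms=0b +1846.154ms=2b
2) 1846.154ms=2b +1846.154ms=2b
Σ=4b of 4 (65bpm 4/4) — PASS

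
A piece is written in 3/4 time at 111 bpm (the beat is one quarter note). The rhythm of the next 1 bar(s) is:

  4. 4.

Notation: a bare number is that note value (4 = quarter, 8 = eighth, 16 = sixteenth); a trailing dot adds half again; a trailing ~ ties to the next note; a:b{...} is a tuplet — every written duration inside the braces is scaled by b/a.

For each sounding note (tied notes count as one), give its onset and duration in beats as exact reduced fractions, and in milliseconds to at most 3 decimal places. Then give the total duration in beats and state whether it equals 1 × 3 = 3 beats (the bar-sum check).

1) 0.0ms=0b +810.811ms=3/2b
2) 810.811ms=3/2b +810.811ms=3/2b
Σ=3b of 3 (111bpm 3/4) — PASS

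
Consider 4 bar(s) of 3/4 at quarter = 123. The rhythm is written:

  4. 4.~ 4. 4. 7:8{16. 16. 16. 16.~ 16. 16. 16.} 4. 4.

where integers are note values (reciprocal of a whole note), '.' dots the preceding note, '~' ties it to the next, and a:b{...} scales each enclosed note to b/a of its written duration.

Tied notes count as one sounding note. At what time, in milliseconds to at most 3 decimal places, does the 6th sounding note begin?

note 6 onset = 48/7b = 3344.948ms

1. 0.0ms @ 0 + 731.707ms (3/2)
2. 731.707ms @ 3/2 + 1463.415ms (3)
3. 2195.122ms @ 9/2 + 731.707ms (3/2)
4. 2926.829ms @ 6 + 209.059ms (3/7)
5. 3135.889ms @ 45/7 + 209.059ms (3/7)
6. 3344.948ms @ 48/7 + 209.059ms (3/7)
7. 3554.007ms @ 51/7 + 418.118ms (6/7)
8. 3972.125ms @ 57/7 + 209.059ms (3/7)
9. 4181.185ms @ 60/7 + 209.059ms (3/7)
10. 4390.244ms @ 9 + 731.707ms (3/2)
11. 5121.951ms @ 21/2 + 731.707ms (3/2)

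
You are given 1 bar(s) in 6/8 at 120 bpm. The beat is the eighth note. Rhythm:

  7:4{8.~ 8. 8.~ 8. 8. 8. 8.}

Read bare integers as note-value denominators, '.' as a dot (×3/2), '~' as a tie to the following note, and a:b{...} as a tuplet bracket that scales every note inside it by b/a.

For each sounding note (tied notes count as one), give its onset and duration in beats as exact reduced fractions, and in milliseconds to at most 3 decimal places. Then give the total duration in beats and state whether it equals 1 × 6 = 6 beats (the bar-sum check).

1) 0.0ms=0b +857.143ms=12/7b
2) 857.143ms=12/7b +857.143ms=12/7b
3) 1714.286ms=24/7b +428.571ms=6/7b
4) 2142.857ms=30/7b +428.571ms=6/7b
5) 2571.429ms=36/7b +428.571ms=6/7b
Σ=6b of 6 (120bpm 6/8) — PASS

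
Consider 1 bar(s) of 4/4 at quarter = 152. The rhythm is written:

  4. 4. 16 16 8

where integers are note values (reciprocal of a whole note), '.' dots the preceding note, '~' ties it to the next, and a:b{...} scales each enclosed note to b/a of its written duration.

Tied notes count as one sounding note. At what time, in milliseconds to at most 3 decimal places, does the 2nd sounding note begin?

1. 0.0ms @ 0 + 592.105ms (3/2)
2. 592.105ms @ 3/2 + 592.105ms (3/2)
3. 1184.211ms @ 3 + 98.684ms (1/4)
4. 1282.895ms @ 13/4 + 98.684ms (1/4)
5. 1381.579ms @ 7/2 + 197.368ms (1/2)

note 2 onset = 3/2b = 592.105ms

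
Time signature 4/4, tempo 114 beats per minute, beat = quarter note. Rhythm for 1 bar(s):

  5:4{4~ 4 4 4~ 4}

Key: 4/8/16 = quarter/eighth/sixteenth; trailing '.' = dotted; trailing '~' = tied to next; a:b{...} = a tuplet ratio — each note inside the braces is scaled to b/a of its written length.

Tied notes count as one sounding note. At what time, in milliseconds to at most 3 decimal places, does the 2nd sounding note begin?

note 2 onset = 8/5b = 842.105ms

1. 0.0ms @ 0 + 842.105ms (8/5)
2. 842.105ms @ 8/5 + 421.053ms (4/5)
3. 1263.158ms @ 12/5 + 842.105ms (8/5)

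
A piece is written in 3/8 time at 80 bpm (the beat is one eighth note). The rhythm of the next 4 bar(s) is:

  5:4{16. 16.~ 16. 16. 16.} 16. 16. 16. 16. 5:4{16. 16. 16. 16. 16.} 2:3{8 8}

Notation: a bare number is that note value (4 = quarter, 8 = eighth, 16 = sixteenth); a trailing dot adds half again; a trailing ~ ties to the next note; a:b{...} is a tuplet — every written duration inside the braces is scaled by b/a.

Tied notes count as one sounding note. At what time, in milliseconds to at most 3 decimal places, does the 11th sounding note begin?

1. 0.0ms @ 0 + 450.0ms (3/5)
2. 450.0ms @ 3/5 + 900.0ms (6/5)
3. 1350.0ms @ 9/5 + 450.0ms (3/5)
4. 1800.0ms @ 12/5 + 450.0ms (3/5)
5. 2250.0ms @ 3 + 562.5ms (3/4)
6. 2812.5ms @ 15/4 + 562.5ms (3/4)
7. 3375.0ms @ 9/2 + 562.5ms (3/4)
8. 3937.5ms @ 21/4 + 562.5ms (3/4)
9. 4500.0ms @ 6 + 450.0ms (3/5)
10. 4950.0ms @ 33/5 + 450.0ms (3/5)
11. 5400.0ms @ 36/5 + 450.0ms (3/5)
12. 5850.0ms @ 39/5 + 450.0ms (3/5)
13. 6300.0ms @ 42/5 + 450.0ms (3/5)
14. 6750.0ms @ 9 + 1125.0ms (3/2)
15. 7875.0ms @ 21/2 + 1125.0ms (3/2)

note 11 onset = 36/5b = 5400.0ms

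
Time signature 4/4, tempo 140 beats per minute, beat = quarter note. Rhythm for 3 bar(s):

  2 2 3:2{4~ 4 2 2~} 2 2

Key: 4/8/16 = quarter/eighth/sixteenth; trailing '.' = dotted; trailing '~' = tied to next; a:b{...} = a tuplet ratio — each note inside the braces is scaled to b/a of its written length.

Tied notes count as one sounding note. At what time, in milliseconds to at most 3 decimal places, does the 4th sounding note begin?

note 4 onset = 16/3b = 2285.714ms

1. 0.0ms @ 0 + 857.143ms (2)
2. 857.143ms @ 2 + 857.143ms (2)
3. 1714.286ms @ 4 + 571.429ms (4/3)
4. 2285.714ms @ 16/3 + 571.429ms (4/3)
5. 2857.143ms @ 20/3 + 1428.571ms (10/3)
6. 4285.714ms @ 10 + 857.143ms (2)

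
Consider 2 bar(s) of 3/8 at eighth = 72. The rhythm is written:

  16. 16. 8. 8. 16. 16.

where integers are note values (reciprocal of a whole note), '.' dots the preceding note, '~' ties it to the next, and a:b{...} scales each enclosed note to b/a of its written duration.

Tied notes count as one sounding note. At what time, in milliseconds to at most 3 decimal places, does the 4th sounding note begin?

note 4 onset = 3b = 2500.0ms

1. 0.0ms @ 0 + 625.0ms (3/4)
2. 625.0ms @ 3/4 + 625.0ms (3/4)
3. 1250.0ms @ 3/2 + 1250.0ms (3/2)
4. 2500.0ms @ 3 + 1250.0ms (3/2)
5. 3750.0ms @ 9/2 + 625.0ms (3/4)
6. 4375.0ms @ 21/4 + 625.0ms (3/4)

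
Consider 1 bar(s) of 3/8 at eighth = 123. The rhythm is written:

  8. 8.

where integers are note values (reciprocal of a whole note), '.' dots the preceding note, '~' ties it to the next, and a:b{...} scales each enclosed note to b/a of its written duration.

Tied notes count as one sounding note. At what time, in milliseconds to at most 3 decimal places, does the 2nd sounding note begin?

1. 0.0ms @ 0 + 731.707ms (3/2)
2. 731.707ms @ 3/2 + 731.707ms (3/2)

note 2 onset = 3/2b = 731.707ms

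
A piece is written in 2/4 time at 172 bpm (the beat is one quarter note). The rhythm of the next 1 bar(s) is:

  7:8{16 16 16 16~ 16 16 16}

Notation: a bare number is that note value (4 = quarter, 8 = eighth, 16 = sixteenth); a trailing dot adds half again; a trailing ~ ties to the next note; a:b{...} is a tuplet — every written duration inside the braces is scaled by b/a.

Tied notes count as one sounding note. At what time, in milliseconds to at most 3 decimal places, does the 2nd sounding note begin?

note 2 onset = 2/7b = 99.668ms

1. 0.0ms @ 0 + 99.668ms (2/7)
2. 99.668ms @ 2/7 + 99.668ms (2/7)
3. 199.336ms @ 4/7 + 99.668ms (2/7)
4. 299.003ms @ 6/7 + 199.336ms (4/7)
5. 498.339ms @ 10/7 + 99.668ms (2/7)
6. 598.007ms @ 12/7 + 99.668ms (2/7)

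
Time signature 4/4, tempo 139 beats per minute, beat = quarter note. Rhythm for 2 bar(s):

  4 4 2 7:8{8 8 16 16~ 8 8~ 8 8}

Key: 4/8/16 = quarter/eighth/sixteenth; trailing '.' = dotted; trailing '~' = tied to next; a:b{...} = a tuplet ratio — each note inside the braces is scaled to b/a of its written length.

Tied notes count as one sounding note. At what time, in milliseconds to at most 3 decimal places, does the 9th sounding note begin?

note 9 onset = 52/7b = 3206.578ms

1. 0.0ms @ 0 + 431.655ms (1)
2. 431.655ms @ 1 + 431.655ms (1)
3. 863.309ms @ 2 + 863.309ms (2)
4. 1726.619ms @ 4 + 246.66ms (4/7)
5. 1973.279ms @ 32/7 + 246.66ms (4/7)
6. 2219.938ms @ 36/7 + 123.33ms (2/7)
7. 2343.268ms @ 38/7 + 369.99ms (6/7)
8. 2713.258ms @ 44/7 + 493.32ms (8/7)
9. 3206.578ms @ 52/7 + 246.66ms (4/7)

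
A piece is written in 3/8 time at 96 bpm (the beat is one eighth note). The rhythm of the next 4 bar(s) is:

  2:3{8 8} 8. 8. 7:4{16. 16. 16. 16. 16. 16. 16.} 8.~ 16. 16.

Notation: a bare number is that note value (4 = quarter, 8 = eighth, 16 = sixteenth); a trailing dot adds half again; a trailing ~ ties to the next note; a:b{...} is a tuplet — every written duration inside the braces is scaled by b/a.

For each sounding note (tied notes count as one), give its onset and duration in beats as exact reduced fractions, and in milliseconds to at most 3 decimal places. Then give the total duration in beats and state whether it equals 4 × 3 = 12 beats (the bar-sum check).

1) 0.0ms=0b +937.5ms=3/2b
2) 937.5ms=3/2b +937.5ms=3/2b
3) 1875.0ms=3b +937.5ms=3/2b
4) 2812.5ms=9/2b +937.5ms=3/2b
5) 3750.0ms=6b +267.857ms=3/7b
6) 4017.857ms=45/7b +267.857ms=3/7b
7) 4285.714ms=48/7b +267.857ms=3/7b
8) 4553.571ms=51/7b +267.857ms=3/7b
9) 4821.429ms=54/7b +267.857ms=3/7b
10) 5089.286ms=57/7b +267.857ms=3/7b
11) 5357.143ms=60/7b +267.857ms=3/7b
12) 5625.0ms=9b +1406.25ms=9/4b
13) 7031.25ms=45/4b +468.75ms=3/4b
Σ=12b of 12 (96bpm 3/8) — PASS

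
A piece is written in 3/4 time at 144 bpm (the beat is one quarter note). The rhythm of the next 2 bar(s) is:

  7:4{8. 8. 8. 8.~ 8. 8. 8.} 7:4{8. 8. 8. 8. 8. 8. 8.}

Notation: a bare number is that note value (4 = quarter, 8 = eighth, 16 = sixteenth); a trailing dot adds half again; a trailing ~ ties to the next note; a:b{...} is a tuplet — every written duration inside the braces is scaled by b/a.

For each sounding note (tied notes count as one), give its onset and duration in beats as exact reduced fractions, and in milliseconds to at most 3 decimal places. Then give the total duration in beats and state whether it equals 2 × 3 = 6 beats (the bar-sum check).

1) 0.0ms=0b +178.571ms=3/7b
2) 178.571ms=3/7b +178.571ms=3/7b
3) 357.143ms=6/7b +178.571ms=3/7b
4) 535.714ms=9/7b +357.143ms=6/7b
5) 892.857ms=15/7b +178.571ms=3/7b
6) 1071.429ms=18/7b +178.571ms=3/7b
7) 1250.0ms=3b +178.571ms=3/7b
8) 1428.571ms=24/7b +178.571ms=3/7b
9) 1607.143ms=27/7b +178.571ms=3/7b
10) 1785.714ms=30/7b +178.571ms=3/7b
11) 1964.286ms=33/7b +178.571ms=3/7b
12) 2142.857ms=36/7b +178.571ms=3/7b
13) 2321.429ms=39/7b +178.571ms=3/7b
Σ=6b of 6 (144bpm 3/4) — PASS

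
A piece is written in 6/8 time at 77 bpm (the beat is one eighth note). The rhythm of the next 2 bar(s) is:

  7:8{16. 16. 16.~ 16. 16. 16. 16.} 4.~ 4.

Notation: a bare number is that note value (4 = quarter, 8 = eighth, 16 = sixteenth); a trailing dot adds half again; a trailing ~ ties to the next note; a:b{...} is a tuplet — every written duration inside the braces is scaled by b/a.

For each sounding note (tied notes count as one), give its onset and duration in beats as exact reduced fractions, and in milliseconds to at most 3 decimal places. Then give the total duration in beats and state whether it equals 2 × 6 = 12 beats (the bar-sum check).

1) 0.0ms=0b +667.904ms=6/7b
2) 667.904ms=6/7b +667.904ms=6/7b
3) 1335.807ms=12/7b +1335.807ms=12/7b
4) 2671.614ms=24/7b +667.904ms=6/7b
5) 3339.518ms=30/7b +667.904ms=6/7b
6) 4007.421ms=36/7b +667.904ms=6/7b
7) 4675.325ms=6b +4675.325ms=6b
Σ=12b of 12 (77bpm 6/8) — PASS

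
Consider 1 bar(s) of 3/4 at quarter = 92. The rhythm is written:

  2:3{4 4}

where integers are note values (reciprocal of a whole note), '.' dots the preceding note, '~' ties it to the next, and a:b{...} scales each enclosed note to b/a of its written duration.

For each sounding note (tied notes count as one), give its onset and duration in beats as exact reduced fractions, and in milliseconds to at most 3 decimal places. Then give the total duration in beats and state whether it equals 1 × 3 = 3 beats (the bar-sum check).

1) 0.0ms=0b +978.261ms=3/2b
2) 978.261ms=3/2b +978.261ms=3/2b
Σ=3b of 3 (92bpm 3/4) — PASS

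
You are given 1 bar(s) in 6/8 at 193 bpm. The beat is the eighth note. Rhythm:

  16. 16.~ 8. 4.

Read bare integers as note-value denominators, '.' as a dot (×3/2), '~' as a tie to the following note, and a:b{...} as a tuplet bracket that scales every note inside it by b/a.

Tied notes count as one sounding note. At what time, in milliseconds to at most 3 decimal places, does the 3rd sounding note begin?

note 3 onset = 3b = 932.642ms

1. 0.0ms @ 0 + 233.161ms (3/4)
2. 233.161ms @ 3/4 + 699.482ms (9/4)
3. 932.642ms @ 3 + 932.642ms (3)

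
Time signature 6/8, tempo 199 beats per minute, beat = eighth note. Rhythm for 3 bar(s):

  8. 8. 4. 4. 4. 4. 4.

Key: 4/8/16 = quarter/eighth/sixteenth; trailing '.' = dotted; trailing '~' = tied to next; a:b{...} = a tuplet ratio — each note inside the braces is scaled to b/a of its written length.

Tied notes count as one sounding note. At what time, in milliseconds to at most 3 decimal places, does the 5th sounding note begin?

1. 0.0ms @ 0 + 452.261ms (3/2)
2. 452.261ms @ 3/2 + 452.261ms (3/2)
3. 904.523ms @ 3 + 904.523ms (3)
4. 1809.045ms @ 6 + 904.523ms (3)
5. 2713.568ms @ 9 + 904.523ms (3)
6. 3618.09ms @ 12 + 904.523ms (3)
7. 4522.613ms @ 15 + 904.523ms (3)

note 5 onset = 9b = 2713.568ms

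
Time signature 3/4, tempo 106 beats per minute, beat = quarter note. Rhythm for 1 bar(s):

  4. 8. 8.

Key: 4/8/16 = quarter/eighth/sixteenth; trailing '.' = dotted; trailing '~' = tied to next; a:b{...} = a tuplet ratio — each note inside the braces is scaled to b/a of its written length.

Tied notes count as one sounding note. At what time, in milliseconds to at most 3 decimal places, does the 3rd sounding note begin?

note 3 onset = 9/4b = 1273.585ms

1. 0.0ms @ 0 + 849.057ms (3/2)
2. 849.057ms @ 3/2 + 424.528ms (3/4)
3. 1273.585ms @ 9/4 + 424.528ms (3/4)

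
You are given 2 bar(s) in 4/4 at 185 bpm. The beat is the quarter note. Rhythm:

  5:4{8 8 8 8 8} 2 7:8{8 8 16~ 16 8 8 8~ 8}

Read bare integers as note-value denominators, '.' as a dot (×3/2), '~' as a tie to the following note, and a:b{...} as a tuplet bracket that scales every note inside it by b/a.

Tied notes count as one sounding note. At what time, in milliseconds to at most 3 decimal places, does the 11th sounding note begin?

note 11 onset = 44/7b = 2038.61ms

1. 0.0ms @ 0 + 129.73ms (2/5)
2. 129.73ms @ 2/5 + 129.73ms (2/5)
3. 259.459ms @ 4/5 + 129.73ms (2/5)
4. 389.189ms @ 6/5 + 129.73ms (2/5)
5. 518.919ms @ 8/5 + 129.73ms (2/5)
6. 648.649ms @ 2 + 648.649ms (2)
7. 1297.297ms @ 4 + 185.328ms (4/7)
8. 1482.625ms @ 32/7 + 185.328ms (4/7)
9. 1667.954ms @ 36/7 + 185.328ms (4/7)
10. 1853.282ms @ 40/7 + 185.328ms (4/7)
11. 2038.61ms @ 44/7 + 185.328ms (4/7)
12. 2223.938ms @ 48/7 + 370.656ms (8/7)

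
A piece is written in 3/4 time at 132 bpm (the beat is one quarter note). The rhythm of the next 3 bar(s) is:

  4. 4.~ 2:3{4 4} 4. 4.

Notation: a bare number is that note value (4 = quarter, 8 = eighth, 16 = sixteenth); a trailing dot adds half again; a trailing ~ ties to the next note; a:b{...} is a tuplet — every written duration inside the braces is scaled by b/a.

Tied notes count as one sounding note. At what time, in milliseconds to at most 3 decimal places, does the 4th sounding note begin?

note 4 onset = 6b = 2727.273ms

1. 0.0ms @ 0 + 681.818ms (3/2)
2. 681.818ms @ 3/2 + 1363.636ms (3)
3. 2045.455ms @ 9/2 + 681.818ms (3/2)
4. 2727.273ms @ 6 + 681.818ms (3/2)
5. 3409.091ms @ 15/2 + 681.818ms (3/2)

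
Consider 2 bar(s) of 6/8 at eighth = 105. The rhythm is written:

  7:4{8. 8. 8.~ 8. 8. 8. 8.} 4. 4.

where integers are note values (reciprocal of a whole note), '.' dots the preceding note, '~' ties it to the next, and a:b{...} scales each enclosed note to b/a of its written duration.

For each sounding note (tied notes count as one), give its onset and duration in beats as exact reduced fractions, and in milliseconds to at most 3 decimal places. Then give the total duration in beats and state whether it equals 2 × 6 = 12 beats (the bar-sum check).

1) 0.0ms=0b +489.796ms=6/7b
2) 489.796ms=6/7b +489.796ms=6/7b
3) 979.592ms=12/7b +979.592ms=12/7b
4) 1959.184ms=24/7b +489.796ms=6/7b
5) 2448.98ms=30/7b +489.796ms=6/7b
6) 2938.776ms=36/7b +489.796ms=6/7b
7) 3428.571ms=6b +1714.286ms=3b
8) 5142.857ms=9b +1714.286ms=3b
Σ=12b of 12 (105bpm 6/8) — PASS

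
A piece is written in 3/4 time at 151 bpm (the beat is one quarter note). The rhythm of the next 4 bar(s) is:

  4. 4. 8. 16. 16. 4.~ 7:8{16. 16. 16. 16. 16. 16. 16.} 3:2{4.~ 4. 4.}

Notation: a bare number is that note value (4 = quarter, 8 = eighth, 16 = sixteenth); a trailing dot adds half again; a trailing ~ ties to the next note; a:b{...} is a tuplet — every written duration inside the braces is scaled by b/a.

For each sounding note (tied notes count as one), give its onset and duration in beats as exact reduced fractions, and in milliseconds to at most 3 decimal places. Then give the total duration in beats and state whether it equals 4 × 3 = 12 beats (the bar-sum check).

1) 0.0ms=0b +596.026ms=3/2b
2) 596.026ms=3/2b +596.026ms=3/2b
3) 1192.053ms=3b +298.013ms=3/4b
4) 1490.066ms=15/4b +149.007ms=3/8b
5) 1639.073ms=33/8b +149.007ms=3/8b
6) 1788.079ms=9/2b +766.32ms=27/14b
7) 2554.399ms=45/7b +170.293ms=3/7b
8) 2724.693ms=48/7b +170.293ms=3/7b
9) 2894.986ms=51/7b +170.293ms=3/7b
10) 3065.279ms=54/7b +170.293ms=3/7b
11) 3235.572ms=57/7b +170.293ms=3/7b
12) 3405.866ms=60/7b +170.293ms=3/7b
13) 3576.159ms=9b +794.702ms=2b
14) 4370.861ms=11b +397.351ms=1b
Σ=12b of 12 (151bpm 3/4) — PASS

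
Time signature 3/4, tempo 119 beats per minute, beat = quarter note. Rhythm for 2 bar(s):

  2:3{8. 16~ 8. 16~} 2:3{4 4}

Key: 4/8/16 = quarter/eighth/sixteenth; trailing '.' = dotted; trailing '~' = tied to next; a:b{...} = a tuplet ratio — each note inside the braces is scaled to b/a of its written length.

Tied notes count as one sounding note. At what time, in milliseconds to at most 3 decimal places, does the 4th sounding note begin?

1. 0.0ms @ 0 + 567.227ms (9/8)
2. 567.227ms @ 9/8 + 756.303ms (3/2)
3. 1323.529ms @ 21/8 + 945.378ms (15/8)
4. 2268.908ms @ 9/2 + 756.303ms (3/2)

note 4 onset = 9/2b = 2268.908ms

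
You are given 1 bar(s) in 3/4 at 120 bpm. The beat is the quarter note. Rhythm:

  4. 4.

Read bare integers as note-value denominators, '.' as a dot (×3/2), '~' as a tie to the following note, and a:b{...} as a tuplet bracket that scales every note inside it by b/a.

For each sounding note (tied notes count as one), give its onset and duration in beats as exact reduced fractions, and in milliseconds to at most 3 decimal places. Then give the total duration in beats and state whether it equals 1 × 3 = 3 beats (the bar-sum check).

1) 0.0ms=0b +750.0ms=3/2b
2) 750.0ms=3/2b +750.0ms=3/2b
Σ=3b of 3 (120bpm 3/4) — PASS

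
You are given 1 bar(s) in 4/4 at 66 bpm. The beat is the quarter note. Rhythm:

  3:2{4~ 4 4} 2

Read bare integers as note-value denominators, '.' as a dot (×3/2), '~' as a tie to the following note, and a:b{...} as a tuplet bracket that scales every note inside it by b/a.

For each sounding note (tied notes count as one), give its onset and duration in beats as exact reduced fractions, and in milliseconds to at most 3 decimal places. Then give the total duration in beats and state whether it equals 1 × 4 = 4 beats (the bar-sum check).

1) 0.0ms=0b +1212.121ms=4/3b
2) 1212.121ms=4/3b +606.061ms=2/3b
3) 1818.182ms=2b +1818.182ms=2b
Σ=4b of 4 (66bpm 4/4) — PASS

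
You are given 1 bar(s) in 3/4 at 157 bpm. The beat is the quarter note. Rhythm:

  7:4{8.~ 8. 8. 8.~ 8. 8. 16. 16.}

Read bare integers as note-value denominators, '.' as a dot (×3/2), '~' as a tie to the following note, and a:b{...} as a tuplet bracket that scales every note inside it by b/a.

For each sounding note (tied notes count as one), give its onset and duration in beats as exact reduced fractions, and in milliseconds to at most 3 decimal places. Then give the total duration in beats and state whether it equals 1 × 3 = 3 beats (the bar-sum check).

1) 0.0ms=0b +327.571ms=6/7b
2) 327.571ms=6/7b +163.785ms=3/7b
3) 491.356ms=9/7b +327.571ms=6/7b
4) 818.926ms=15/7b +163.785ms=3/7b
5) 982.712ms=18/7b +81.893ms=3/14b
6) 1064.604ms=39/14b +81.893ms=3/14b
Σ=3b of 3 (157bpm 3/4) — PASS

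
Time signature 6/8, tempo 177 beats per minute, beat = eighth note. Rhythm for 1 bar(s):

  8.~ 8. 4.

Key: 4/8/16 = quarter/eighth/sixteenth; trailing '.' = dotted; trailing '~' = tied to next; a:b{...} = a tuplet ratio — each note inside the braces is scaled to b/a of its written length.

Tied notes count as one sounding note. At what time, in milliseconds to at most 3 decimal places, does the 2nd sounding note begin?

note 2 onset = 3b = 1016.949ms

1. 0.0ms @ 0 + 1016.949ms (3)
2. 1016.949ms @ 3 + 1016.949ms (3)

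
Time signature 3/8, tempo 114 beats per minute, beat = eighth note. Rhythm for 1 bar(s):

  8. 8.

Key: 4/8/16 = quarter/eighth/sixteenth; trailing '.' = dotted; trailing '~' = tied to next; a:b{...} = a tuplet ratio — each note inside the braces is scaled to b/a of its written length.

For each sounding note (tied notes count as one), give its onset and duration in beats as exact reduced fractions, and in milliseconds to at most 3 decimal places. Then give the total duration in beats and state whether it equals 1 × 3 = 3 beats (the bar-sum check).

1) 0.0ms=0b +789.474ms=3/2b
2) 789.474ms=3/2b +789.474ms=3/2b
Σ=3b of 3 (114bpm 3/8) — PASS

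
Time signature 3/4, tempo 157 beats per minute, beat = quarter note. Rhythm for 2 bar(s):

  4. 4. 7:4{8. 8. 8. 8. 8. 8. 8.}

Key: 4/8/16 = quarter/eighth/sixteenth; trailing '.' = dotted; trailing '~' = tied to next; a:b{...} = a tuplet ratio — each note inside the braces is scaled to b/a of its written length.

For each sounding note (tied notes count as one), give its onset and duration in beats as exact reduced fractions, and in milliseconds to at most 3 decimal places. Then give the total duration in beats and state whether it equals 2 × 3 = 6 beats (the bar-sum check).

1) 0.0ms=0b +573.248ms=3/2b
2) 573.248ms=3/2b +573.248ms=3/2b
3) 1146.497ms=3b +163.785ms=3/7b
4) 1310.282ms=24/7b +163.785ms=3/7b
5) 1474.067ms=27/7b +163.785ms=3/7b
6) 1637.853ms=30/7b +163.785ms=3/7b
7) 1801.638ms=33/7b +163.785ms=3/7b
8) 1965.423ms=36/7b +163.785ms=3/7b
9) 2129.208ms=39/7b +163.785ms=3/7b
Σ=6b of 6 (157bpm 3/4) — PASS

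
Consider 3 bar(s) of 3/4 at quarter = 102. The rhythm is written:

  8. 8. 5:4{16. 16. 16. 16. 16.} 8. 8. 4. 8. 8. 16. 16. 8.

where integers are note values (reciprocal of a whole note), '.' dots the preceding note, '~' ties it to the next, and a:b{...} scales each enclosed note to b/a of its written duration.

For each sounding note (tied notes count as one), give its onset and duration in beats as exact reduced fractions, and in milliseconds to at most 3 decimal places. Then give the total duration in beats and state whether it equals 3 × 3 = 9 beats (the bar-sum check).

1) 0.0ms=0b +441.176ms=3/4b
2) 441.176ms=3/4b +441.176ms=3/4b
3) 882.353ms=3/2b +176.471ms=3/10b
4) 1058.824ms=9/5b +176.471ms=3/10b
5) 1235.294ms=21/10b +176.471ms=3/10b
6) 1411.765ms=12/5b +176.471ms=3/10b
7) 1588.235ms=27/10b +176.471ms=3/10b
8) 1764.706ms=3b +441.176ms=3/4b
9) 2205.882ms=15/4b +441.176ms=3/4b
10) 2647.059ms=9/2b +882.353ms=3/2b
11) 3529.412ms=6b +441.176ms=3/4b
12) 3970.588ms=27/4b +441.176ms=3/4b
13) 4411.765ms=15/2b +220.588ms=3/8b
14) 4632.353ms=63/8b +220.588ms=3/8b
15) 4852.941ms=33/4b +441.176ms=3/4b
Σ=9b of 9 (102bpm 3/4) — PASS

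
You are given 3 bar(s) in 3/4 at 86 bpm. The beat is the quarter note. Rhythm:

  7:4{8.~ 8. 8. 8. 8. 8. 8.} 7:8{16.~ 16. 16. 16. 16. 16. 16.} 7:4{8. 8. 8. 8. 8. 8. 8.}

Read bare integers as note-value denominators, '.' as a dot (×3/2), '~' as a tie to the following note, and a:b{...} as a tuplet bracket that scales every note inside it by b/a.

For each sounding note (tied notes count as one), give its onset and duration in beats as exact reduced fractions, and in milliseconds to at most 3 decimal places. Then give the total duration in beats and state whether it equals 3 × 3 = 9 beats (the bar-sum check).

1) 0.0ms=0b +598.007ms=6/7b
2) 598.007ms=6/7b +299.003ms=3/7b
3) 897.01ms=9/7b +299.003ms=3/7b
4) 1196.013ms=12/7b +299.003ms=3/7b
5) 1495.017ms=15/7b +299.003ms=3/7b
6) 1794.02ms=18/7b +299.003ms=3/7b
7) 2093.023ms=3b +598.007ms=6/7b
8) 2691.03ms=27/7b +299.003ms=3/7b
9) 2990.033ms=30/7b +299.003ms=3/7b
10) 3289.037ms=33/7b +299.003ms=3/7b
11) 3588.04ms=36/7b +299.003ms=3/7b
12) 3887.043ms=39/7b +299.003ms=3/7b
13) 4186.047ms=6b +299.003ms=3/7b
14) 4485.05ms=45/7b +299.003ms=3/7b
15) 4784.053ms=48/7b +299.003ms=3/7b
16) 5083.056ms=51/7b +299.003ms=3/7b
17) 5382.06ms=54/7b +299.003ms=3/7b
18) 5681.063ms=57/7b +299.003ms=3/7b
19) 5980.066ms=60/7b +299.003ms=3/7b
Σ=9b of 9 (86bpm 3/4) — PASS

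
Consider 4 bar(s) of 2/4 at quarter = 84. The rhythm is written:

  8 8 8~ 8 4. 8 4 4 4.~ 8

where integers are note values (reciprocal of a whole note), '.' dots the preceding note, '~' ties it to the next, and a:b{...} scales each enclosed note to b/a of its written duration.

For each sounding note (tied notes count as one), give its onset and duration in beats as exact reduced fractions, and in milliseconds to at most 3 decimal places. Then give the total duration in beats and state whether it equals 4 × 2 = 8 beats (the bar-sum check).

1) 0.0ms=0b +357.143ms=1/2b
2) 357.143ms=1/2b +357.143ms=1/2b
3) 714.286ms=1b +714.286ms=1b
4) 1428.571ms=2b +1071.429ms=3/2b
5) 2500.0ms=7/2b +357.143ms=1/2b
6) 2857.143ms=4b +714.286ms=1b
7) 3571.429ms=5b +714.286ms=1b
8) 4285.714ms=6b +1428.571ms=2b
Σ=8b of 8 (84bpm 2/4) — PASS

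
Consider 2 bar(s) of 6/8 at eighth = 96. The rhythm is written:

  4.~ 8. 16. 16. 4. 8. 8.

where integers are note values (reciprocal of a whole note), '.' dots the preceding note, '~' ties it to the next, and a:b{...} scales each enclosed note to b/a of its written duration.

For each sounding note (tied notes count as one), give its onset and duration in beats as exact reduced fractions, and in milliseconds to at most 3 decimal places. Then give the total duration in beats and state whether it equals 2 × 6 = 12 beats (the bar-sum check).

1) 0.0ms=0b +2812.5ms=9/2b
2) 2812.5ms=9/2b +468.75ms=3/4b
3) 3281.25ms=21/4b +468.75ms=3/4b
4) 3750.0ms=6b +1875.0ms=3b
5) 5625.0ms=9b +937.5ms=3/2b
6) 6562.5ms=21/2b +937.5ms=3/2b
Σ=12b of 12 (96bpm 6/8) — PASS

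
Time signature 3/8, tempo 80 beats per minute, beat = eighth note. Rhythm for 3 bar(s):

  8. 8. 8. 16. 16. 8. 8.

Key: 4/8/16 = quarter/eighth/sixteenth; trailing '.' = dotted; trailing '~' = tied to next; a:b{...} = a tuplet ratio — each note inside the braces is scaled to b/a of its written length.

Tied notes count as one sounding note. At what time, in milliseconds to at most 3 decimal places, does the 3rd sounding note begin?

note 3 onset = 3b = 2250.0ms

1. 0.0ms @ 0 + 1125.0ms (3/2)
2. 1125.0ms @ 3/2 + 1125.0ms (3/2)
3. 2250.0ms @ 3 + 1125.0ms (3/2)
4. 3375.0ms @ 9/2 + 562.5ms (3/4)
5. 3937.5ms @ 21/4 + 562.5ms (3/4)
6. 4500.0ms @ 6 + 1125.0ms (3/2)
7. 5625.0ms @ 15/2 + 1125.0ms (3/2)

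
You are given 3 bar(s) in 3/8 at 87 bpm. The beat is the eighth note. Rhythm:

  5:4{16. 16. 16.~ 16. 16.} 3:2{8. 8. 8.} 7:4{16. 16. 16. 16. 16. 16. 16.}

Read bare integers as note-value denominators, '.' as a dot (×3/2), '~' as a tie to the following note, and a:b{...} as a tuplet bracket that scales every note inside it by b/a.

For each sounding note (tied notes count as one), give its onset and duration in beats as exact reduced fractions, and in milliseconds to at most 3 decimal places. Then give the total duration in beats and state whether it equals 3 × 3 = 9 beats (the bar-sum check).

1) 0.0ms=0b +413.793ms=3/5b
2) 413.793ms=3/5b +413.793ms=3/5b
3) 827.586ms=6/5b +827.586ms=6/5b
4) 1655.172ms=12/5b +413.793ms=3/5b
5) 2068.966ms=3b +689.655ms=1b
6) 2758.621ms=4b +689.655ms=1b
7) 3448.276ms=5b +689.655ms=1b
8) 4137.931ms=6b +295.567ms=3/7b
9) 4433.498ms=45/7b +295.567ms=3/7b
10) 4729.064ms=48/7b +295.567ms=3/7b
11) 5024.631ms=51/7b +295.567ms=3/7b
12) 5320.197ms=54/7b +295.567ms=3/7b
13) 5615.764ms=57/7b +295.567ms=3/7b
14) 5911.33ms=60/7b +295.567ms=3/7b
Σ=9b of 9 (87bpm 3/8) — PASS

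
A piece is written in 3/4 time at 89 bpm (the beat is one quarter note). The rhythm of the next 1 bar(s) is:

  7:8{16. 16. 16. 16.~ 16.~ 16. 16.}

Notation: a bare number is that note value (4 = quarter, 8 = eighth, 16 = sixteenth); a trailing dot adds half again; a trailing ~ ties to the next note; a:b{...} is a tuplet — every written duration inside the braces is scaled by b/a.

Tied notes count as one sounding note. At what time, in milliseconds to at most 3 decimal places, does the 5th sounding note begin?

note 5 onset = 18/7b = 1733.547ms

1. 0.0ms @ 0 + 288.925ms (3/7)
2. 288.925ms @ 3/7 + 288.925ms (3/7)
3. 577.849ms @ 6/7 + 288.925ms (3/7)
4. 866.774ms @ 9/7 + 866.774ms (9/7)
5. 1733.547ms @ 18/7 + 288.925ms (3/7)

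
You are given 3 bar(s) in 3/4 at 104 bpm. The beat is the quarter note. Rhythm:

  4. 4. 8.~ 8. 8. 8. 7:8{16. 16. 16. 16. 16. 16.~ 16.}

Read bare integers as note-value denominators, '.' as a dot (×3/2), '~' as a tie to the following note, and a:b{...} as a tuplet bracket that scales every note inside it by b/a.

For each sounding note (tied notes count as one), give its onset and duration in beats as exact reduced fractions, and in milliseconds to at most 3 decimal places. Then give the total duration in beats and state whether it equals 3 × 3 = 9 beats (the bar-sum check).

1) 0.0ms=0b +865.385ms=3/2b
2) 865.385ms=3/2b +865.385ms=3/2b
3) 1730.769ms=3b +865.385ms=3/2b
4) 2596.154ms=9/2b +432.692ms=3/4b
5) 3028.846ms=21/4b +432.692ms=3/4b
6) 3461.538ms=6b +247.253ms=3/7b
7) 3708.791ms=45/7b +247.253ms=3/7b
8) 3956.044ms=48/7b +247.253ms=3/7b
9) 4203.297ms=51/7b +247.253ms=3/7b
10) 4450.549ms=54/7b +247.253ms=3/7b
11) 4697.802ms=57/7b +494.505ms=6/7b
Σ=9b of 9 (104bpm 3/4) — PASS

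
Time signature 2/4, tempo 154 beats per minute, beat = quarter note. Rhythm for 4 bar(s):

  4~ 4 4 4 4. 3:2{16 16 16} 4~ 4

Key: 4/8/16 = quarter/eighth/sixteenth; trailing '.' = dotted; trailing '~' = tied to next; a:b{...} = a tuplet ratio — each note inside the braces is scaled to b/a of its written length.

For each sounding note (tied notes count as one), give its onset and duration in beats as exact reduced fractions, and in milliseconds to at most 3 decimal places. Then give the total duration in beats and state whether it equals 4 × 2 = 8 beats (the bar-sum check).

1) 0.0ms=0b +779.221ms=2b
2) 779.221ms=2b +389.61ms=1b
3) 1168.831ms=3b +389.61ms=1b
4) 1558.442ms=4b +584.416ms=3/2b
5) 2142.857ms=11/2b +64.935ms=1/6b
6) 2207.792ms=17/3b +64.935ms=1/6b
7) 2272.727ms=35/6b +64.935ms=1/6b
8) 2337.662ms=6b +779.221ms=2b
Σ=8b of 8 (154bpm 2/4) — PASS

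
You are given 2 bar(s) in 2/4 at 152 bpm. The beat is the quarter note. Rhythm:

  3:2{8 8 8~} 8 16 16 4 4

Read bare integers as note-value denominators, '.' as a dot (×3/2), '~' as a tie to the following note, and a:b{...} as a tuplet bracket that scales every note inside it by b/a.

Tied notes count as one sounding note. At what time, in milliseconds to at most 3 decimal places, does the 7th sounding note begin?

1. 0.0ms @ 0 + 131.579ms (1/3)
2. 131.579ms @ 1/3 + 131.579ms (1/3)
3. 263.158ms @ 2/3 + 328.947ms (5/6)
4. 592.105ms @ 3/2 + 98.684ms (1/4)
5. 690.789ms @ 7/4 + 98.684ms (1/4)
6. 789.474ms @ 2 + 394.737ms (1)
7. 1184.211ms @ 3 + 394.737ms (1)

note 7 onset = 3b = 1184.211ms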